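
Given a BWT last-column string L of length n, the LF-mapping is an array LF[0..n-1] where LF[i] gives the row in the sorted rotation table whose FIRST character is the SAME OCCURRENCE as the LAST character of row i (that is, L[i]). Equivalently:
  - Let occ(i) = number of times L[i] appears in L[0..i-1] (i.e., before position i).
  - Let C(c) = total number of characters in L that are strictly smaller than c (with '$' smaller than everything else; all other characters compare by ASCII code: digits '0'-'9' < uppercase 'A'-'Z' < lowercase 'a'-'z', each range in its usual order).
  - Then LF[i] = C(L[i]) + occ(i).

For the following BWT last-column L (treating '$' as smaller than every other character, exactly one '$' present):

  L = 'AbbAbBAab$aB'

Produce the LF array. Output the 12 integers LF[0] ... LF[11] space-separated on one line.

Answer: 1 8 9 2 10 4 3 6 11 0 7 5

Derivation:
Char counts: '$':1, 'A':3, 'B':2, 'a':2, 'b':4
C (first-col start): C('$')=0, C('A')=1, C('B')=4, C('a')=6, C('b')=8
L[0]='A': occ=0, LF[0]=C('A')+0=1+0=1
L[1]='b': occ=0, LF[1]=C('b')+0=8+0=8
L[2]='b': occ=1, LF[2]=C('b')+1=8+1=9
L[3]='A': occ=1, LF[3]=C('A')+1=1+1=2
L[4]='b': occ=2, LF[4]=C('b')+2=8+2=10
L[5]='B': occ=0, LF[5]=C('B')+0=4+0=4
L[6]='A': occ=2, LF[6]=C('A')+2=1+2=3
L[7]='a': occ=0, LF[7]=C('a')+0=6+0=6
L[8]='b': occ=3, LF[8]=C('b')+3=8+3=11
L[9]='$': occ=0, LF[9]=C('$')+0=0+0=0
L[10]='a': occ=1, LF[10]=C('a')+1=6+1=7
L[11]='B': occ=1, LF[11]=C('B')+1=4+1=5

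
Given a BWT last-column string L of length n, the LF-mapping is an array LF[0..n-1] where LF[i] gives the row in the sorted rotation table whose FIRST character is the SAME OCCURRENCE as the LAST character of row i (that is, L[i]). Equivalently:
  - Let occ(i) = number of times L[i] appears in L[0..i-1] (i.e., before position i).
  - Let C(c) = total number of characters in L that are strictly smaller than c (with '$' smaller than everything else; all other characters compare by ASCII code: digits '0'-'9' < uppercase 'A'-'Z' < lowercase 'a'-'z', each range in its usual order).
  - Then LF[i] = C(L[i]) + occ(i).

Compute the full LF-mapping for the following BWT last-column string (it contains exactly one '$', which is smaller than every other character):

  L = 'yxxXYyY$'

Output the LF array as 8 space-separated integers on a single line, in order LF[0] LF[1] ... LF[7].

Char counts: '$':1, 'X':1, 'Y':2, 'x':2, 'y':2
C (first-col start): C('$')=0, C('X')=1, C('Y')=2, C('x')=4, C('y')=6
L[0]='y': occ=0, LF[0]=C('y')+0=6+0=6
L[1]='x': occ=0, LF[1]=C('x')+0=4+0=4
L[2]='x': occ=1, LF[2]=C('x')+1=4+1=5
L[3]='X': occ=0, LF[3]=C('X')+0=1+0=1
L[4]='Y': occ=0, LF[4]=C('Y')+0=2+0=2
L[5]='y': occ=1, LF[5]=C('y')+1=6+1=7
L[6]='Y': occ=1, LF[6]=C('Y')+1=2+1=3
L[7]='$': occ=0, LF[7]=C('$')+0=0+0=0

Answer: 6 4 5 1 2 7 3 0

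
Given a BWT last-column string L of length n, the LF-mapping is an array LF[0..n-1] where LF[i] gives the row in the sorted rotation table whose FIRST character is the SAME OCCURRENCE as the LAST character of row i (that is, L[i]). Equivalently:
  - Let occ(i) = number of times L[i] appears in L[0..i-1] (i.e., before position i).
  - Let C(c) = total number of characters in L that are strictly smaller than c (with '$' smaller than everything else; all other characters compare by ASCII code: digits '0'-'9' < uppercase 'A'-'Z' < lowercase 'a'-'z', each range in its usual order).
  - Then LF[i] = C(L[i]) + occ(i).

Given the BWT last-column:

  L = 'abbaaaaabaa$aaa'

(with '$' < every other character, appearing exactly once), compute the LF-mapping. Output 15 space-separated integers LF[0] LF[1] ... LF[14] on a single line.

Char counts: '$':1, 'a':11, 'b':3
C (first-col start): C('$')=0, C('a')=1, C('b')=12
L[0]='a': occ=0, LF[0]=C('a')+0=1+0=1
L[1]='b': occ=0, LF[1]=C('b')+0=12+0=12
L[2]='b': occ=1, LF[2]=C('b')+1=12+1=13
L[3]='a': occ=1, LF[3]=C('a')+1=1+1=2
L[4]='a': occ=2, LF[4]=C('a')+2=1+2=3
L[5]='a': occ=3, LF[5]=C('a')+3=1+3=4
L[6]='a': occ=4, LF[6]=C('a')+4=1+4=5
L[7]='a': occ=5, LF[7]=C('a')+5=1+5=6
L[8]='b': occ=2, LF[8]=C('b')+2=12+2=14
L[9]='a': occ=6, LF[9]=C('a')+6=1+6=7
L[10]='a': occ=7, LF[10]=C('a')+7=1+7=8
L[11]='$': occ=0, LF[11]=C('$')+0=0+0=0
L[12]='a': occ=8, LF[12]=C('a')+8=1+8=9
L[13]='a': occ=9, LF[13]=C('a')+9=1+9=10
L[14]='a': occ=10, LF[14]=C('a')+10=1+10=11

Answer: 1 12 13 2 3 4 5 6 14 7 8 0 9 10 11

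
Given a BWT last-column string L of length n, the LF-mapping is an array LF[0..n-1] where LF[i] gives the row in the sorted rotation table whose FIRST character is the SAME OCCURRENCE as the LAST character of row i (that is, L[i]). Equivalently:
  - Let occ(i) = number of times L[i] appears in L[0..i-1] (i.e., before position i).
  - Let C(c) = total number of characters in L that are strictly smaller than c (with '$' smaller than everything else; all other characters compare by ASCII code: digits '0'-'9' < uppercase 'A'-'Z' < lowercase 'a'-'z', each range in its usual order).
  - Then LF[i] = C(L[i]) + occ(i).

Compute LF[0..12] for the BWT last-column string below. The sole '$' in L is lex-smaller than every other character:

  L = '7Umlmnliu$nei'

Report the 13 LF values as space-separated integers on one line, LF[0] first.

Char counts: '$':1, '7':1, 'U':1, 'e':1, 'i':2, 'l':2, 'm':2, 'n':2, 'u':1
C (first-col start): C('$')=0, C('7')=1, C('U')=2, C('e')=3, C('i')=4, C('l')=6, C('m')=8, C('n')=10, C('u')=12
L[0]='7': occ=0, LF[0]=C('7')+0=1+0=1
L[1]='U': occ=0, LF[1]=C('U')+0=2+0=2
L[2]='m': occ=0, LF[2]=C('m')+0=8+0=8
L[3]='l': occ=0, LF[3]=C('l')+0=6+0=6
L[4]='m': occ=1, LF[4]=C('m')+1=8+1=9
L[5]='n': occ=0, LF[5]=C('n')+0=10+0=10
L[6]='l': occ=1, LF[6]=C('l')+1=6+1=7
L[7]='i': occ=0, LF[7]=C('i')+0=4+0=4
L[8]='u': occ=0, LF[8]=C('u')+0=12+0=12
L[9]='$': occ=0, LF[9]=C('$')+0=0+0=0
L[10]='n': occ=1, LF[10]=C('n')+1=10+1=11
L[11]='e': occ=0, LF[11]=C('e')+0=3+0=3
L[12]='i': occ=1, LF[12]=C('i')+1=4+1=5

Answer: 1 2 8 6 9 10 7 4 12 0 11 3 5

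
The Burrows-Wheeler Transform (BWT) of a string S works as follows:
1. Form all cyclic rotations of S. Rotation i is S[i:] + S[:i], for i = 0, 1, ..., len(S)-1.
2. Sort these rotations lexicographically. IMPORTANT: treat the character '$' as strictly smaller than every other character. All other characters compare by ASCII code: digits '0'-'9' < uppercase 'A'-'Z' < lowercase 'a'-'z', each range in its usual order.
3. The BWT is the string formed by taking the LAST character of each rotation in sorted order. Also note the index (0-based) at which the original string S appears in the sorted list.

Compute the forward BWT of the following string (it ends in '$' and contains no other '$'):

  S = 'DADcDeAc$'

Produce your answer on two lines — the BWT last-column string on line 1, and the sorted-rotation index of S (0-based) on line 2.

All 9 rotations (rotation i = S[i:]+S[:i]):
  rot[0] = DADcDeAc$
  rot[1] = ADcDeAc$D
  rot[2] = DcDeAc$DA
  rot[3] = cDeAc$DAD
  rot[4] = DeAc$DADc
  rot[5] = eAc$DADcD
  rot[6] = Ac$DADcDe
  rot[7] = c$DADcDeA
  rot[8] = $DADcDeAc
Sorted (with $ < everything):
  sorted[0] = $DADcDeAc  (last char: 'c')
  sorted[1] = ADcDeAc$D  (last char: 'D')
  sorted[2] = Ac$DADcDe  (last char: 'e')
  sorted[3] = DADcDeAc$  (last char: '$')
  sorted[4] = DcDeAc$DA  (last char: 'A')
  sorted[5] = DeAc$DADc  (last char: 'c')
  sorted[6] = c$DADcDeA  (last char: 'A')
  sorted[7] = cDeAc$DAD  (last char: 'D')
  sorted[8] = eAc$DADcD  (last char: 'D')
Last column: cDe$AcADD
Original string S is at sorted index 3

Answer: cDe$AcADD
3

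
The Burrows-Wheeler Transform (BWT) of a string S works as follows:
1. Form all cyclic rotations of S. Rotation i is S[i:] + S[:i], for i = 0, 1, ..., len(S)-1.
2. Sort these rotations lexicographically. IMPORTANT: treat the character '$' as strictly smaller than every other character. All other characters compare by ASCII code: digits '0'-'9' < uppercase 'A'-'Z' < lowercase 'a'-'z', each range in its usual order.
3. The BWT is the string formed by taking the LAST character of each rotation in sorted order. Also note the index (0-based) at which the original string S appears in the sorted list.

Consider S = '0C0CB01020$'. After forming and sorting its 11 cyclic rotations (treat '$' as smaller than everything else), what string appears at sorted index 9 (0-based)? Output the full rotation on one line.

Answer: C0CB01020$0

Derivation:
All 11 rotations (rotation i = S[i:]+S[:i]):
  rot[0] = 0C0CB01020$
  rot[1] = C0CB01020$0
  rot[2] = 0CB01020$0C
  rot[3] = CB01020$0C0
  rot[4] = B01020$0C0C
  rot[5] = 01020$0C0CB
  rot[6] = 1020$0C0CB0
  rot[7] = 020$0C0CB01
  rot[8] = 20$0C0CB010
  rot[9] = 0$0C0CB0102
  rot[10] = $0C0CB01020
Sorted (with $ < everything):
  sorted[0] = $0C0CB01020
  sorted[1] = 0$0C0CB0102
  sorted[2] = 01020$0C0CB
  sorted[3] = 020$0C0CB01
  sorted[4] = 0C0CB01020$
  sorted[5] = 0CB01020$0C
  sorted[6] = 1020$0C0CB0
  sorted[7] = 20$0C0CB010
  sorted[8] = B01020$0C0C
  sorted[9] = C0CB01020$0
  sorted[10] = CB01020$0C0
sorted[9] = C0CB01020$0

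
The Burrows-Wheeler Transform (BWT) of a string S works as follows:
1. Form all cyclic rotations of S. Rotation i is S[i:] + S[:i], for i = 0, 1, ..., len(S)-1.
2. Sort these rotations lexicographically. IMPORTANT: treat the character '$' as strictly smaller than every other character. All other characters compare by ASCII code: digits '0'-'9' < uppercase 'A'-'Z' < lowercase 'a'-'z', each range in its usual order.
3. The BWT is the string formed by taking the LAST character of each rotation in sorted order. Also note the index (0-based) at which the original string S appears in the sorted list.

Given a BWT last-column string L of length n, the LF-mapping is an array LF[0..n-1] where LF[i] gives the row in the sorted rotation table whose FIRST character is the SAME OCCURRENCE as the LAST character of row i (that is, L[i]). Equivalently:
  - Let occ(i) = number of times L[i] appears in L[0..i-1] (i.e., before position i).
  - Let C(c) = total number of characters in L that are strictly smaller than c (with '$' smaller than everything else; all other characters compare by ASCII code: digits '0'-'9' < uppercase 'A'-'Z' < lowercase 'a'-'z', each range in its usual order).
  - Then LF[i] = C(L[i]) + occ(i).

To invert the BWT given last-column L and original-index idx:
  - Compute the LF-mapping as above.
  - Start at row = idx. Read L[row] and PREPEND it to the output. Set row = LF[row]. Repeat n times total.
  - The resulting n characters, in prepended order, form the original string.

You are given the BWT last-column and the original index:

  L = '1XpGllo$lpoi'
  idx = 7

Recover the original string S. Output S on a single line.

LF mapping: 1 3 10 2 5 6 8 0 7 11 9 4
Walk LF starting at row 7, prepending L[row]:
  step 1: row=7, L[7]='$', prepend. Next row=LF[7]=0
  step 2: row=0, L[0]='1', prepend. Next row=LF[0]=1
  step 3: row=1, L[1]='X', prepend. Next row=LF[1]=3
  step 4: row=3, L[3]='G', prepend. Next row=LF[3]=2
  step 5: row=2, L[2]='p', prepend. Next row=LF[2]=10
  step 6: row=10, L[10]='o', prepend. Next row=LF[10]=9
  step 7: row=9, L[9]='p', prepend. Next row=LF[9]=11
  step 8: row=11, L[11]='i', prepend. Next row=LF[11]=4
  step 9: row=4, L[4]='l', prepend. Next row=LF[4]=5
  step 10: row=5, L[5]='l', prepend. Next row=LF[5]=6
  step 11: row=6, L[6]='o', prepend. Next row=LF[6]=8
  step 12: row=8, L[8]='l', prepend. Next row=LF[8]=7
Reversed output: lollipopGX1$

Answer: lollipopGX1$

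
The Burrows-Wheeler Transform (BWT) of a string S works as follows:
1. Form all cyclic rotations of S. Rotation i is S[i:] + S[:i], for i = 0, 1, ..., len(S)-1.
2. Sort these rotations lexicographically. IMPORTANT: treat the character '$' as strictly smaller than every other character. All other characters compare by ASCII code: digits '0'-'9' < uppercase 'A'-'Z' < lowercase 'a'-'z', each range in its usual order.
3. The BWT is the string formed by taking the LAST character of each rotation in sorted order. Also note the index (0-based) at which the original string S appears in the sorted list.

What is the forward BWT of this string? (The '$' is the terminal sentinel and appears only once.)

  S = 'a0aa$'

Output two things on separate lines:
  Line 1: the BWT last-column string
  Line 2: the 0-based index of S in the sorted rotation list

Answer: aaa$0
3

Derivation:
All 5 rotations (rotation i = S[i:]+S[:i]):
  rot[0] = a0aa$
  rot[1] = 0aa$a
  rot[2] = aa$a0
  rot[3] = a$a0a
  rot[4] = $a0aa
Sorted (with $ < everything):
  sorted[0] = $a0aa  (last char: 'a')
  sorted[1] = 0aa$a  (last char: 'a')
  sorted[2] = a$a0a  (last char: 'a')
  sorted[3] = a0aa$  (last char: '$')
  sorted[4] = aa$a0  (last char: '0')
Last column: aaa$0
Original string S is at sorted index 3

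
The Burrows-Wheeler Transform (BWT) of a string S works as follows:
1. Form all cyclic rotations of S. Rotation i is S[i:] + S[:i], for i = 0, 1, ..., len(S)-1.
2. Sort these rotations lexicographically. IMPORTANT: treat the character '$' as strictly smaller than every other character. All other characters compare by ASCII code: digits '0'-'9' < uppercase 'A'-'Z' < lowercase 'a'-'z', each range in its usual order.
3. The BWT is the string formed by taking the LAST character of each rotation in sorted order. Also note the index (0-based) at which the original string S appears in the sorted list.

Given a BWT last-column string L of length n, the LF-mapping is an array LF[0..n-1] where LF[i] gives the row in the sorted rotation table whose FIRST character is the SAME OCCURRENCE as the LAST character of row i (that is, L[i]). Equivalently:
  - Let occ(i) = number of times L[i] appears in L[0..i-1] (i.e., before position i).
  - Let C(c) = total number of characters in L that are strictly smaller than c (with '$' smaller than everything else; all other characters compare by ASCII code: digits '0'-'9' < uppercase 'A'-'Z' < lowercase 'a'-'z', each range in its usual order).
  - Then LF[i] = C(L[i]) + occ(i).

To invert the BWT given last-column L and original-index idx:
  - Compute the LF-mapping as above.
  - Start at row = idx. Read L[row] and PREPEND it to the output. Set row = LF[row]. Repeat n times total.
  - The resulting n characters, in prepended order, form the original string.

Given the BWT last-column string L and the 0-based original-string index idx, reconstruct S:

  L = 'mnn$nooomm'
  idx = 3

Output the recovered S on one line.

LF mapping: 1 4 5 0 6 7 8 9 2 3
Walk LF starting at row 3, prepending L[row]:
  step 1: row=3, L[3]='$', prepend. Next row=LF[3]=0
  step 2: row=0, L[0]='m', prepend. Next row=LF[0]=1
  step 3: row=1, L[1]='n', prepend. Next row=LF[1]=4
  step 4: row=4, L[4]='n', prepend. Next row=LF[4]=6
  step 5: row=6, L[6]='o', prepend. Next row=LF[6]=8
  step 6: row=8, L[8]='m', prepend. Next row=LF[8]=2
  step 7: row=2, L[2]='n', prepend. Next row=LF[2]=5
  step 8: row=5, L[5]='o', prepend. Next row=LF[5]=7
  step 9: row=7, L[7]='o', prepend. Next row=LF[7]=9
  step 10: row=9, L[9]='m', prepend. Next row=LF[9]=3
Reversed output: moonmonnm$

Answer: moonmonnm$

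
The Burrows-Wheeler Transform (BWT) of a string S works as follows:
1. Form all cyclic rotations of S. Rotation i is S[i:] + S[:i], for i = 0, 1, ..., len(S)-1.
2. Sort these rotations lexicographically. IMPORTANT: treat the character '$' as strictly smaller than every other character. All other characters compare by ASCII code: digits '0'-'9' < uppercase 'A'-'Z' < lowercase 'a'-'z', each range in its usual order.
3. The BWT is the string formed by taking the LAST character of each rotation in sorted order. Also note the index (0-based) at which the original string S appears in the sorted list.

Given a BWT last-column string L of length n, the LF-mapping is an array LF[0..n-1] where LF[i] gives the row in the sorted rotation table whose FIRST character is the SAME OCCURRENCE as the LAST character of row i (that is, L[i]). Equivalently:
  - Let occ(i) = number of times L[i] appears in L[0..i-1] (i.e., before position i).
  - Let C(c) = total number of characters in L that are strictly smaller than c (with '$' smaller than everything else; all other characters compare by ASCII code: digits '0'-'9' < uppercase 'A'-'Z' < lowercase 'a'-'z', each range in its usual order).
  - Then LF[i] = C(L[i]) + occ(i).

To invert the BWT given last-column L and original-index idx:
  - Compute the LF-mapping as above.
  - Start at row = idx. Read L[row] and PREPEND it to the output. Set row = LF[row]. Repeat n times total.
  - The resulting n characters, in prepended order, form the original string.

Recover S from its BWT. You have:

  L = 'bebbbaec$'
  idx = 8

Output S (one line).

LF mapping: 2 7 3 4 5 1 8 6 0
Walk LF starting at row 8, prepending L[row]:
  step 1: row=8, L[8]='$', prepend. Next row=LF[8]=0
  step 2: row=0, L[0]='b', prepend. Next row=LF[0]=2
  step 3: row=2, L[2]='b', prepend. Next row=LF[2]=3
  step 4: row=3, L[3]='b', prepend. Next row=LF[3]=4
  step 5: row=4, L[4]='b', prepend. Next row=LF[4]=5
  step 6: row=5, L[5]='a', prepend. Next row=LF[5]=1
  step 7: row=1, L[1]='e', prepend. Next row=LF[1]=7
  step 8: row=7, L[7]='c', prepend. Next row=LF[7]=6
  step 9: row=6, L[6]='e', prepend. Next row=LF[6]=8
Reversed output: eceabbbb$

Answer: eceabbbb$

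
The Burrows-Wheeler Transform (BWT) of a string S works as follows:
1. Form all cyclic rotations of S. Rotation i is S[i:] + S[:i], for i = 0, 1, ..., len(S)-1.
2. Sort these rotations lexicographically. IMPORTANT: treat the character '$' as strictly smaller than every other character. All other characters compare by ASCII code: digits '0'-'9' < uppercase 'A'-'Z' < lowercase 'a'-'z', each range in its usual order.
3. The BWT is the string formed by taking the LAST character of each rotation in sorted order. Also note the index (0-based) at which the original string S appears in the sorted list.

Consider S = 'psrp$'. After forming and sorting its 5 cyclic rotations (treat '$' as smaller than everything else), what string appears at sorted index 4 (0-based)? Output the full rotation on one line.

Answer: srp$p

Derivation:
All 5 rotations (rotation i = S[i:]+S[:i]):
  rot[0] = psrp$
  rot[1] = srp$p
  rot[2] = rp$ps
  rot[3] = p$psr
  rot[4] = $psrp
Sorted (with $ < everything):
  sorted[0] = $psrp
  sorted[1] = p$psr
  sorted[2] = psrp$
  sorted[3] = rp$ps
  sorted[4] = srp$p
sorted[4] = srp$p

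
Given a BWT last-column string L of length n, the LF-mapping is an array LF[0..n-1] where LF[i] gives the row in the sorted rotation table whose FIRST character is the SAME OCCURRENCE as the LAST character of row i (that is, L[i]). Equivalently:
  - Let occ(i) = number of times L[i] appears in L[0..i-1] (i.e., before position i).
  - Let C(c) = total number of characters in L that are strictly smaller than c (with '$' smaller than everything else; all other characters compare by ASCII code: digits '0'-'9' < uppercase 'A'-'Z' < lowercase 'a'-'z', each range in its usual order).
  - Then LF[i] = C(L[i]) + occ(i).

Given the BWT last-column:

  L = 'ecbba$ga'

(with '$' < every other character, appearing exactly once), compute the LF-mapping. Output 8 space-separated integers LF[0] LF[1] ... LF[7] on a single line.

Char counts: '$':1, 'a':2, 'b':2, 'c':1, 'e':1, 'g':1
C (first-col start): C('$')=0, C('a')=1, C('b')=3, C('c')=5, C('e')=6, C('g')=7
L[0]='e': occ=0, LF[0]=C('e')+0=6+0=6
L[1]='c': occ=0, LF[1]=C('c')+0=5+0=5
L[2]='b': occ=0, LF[2]=C('b')+0=3+0=3
L[3]='b': occ=1, LF[3]=C('b')+1=3+1=4
L[4]='a': occ=0, LF[4]=C('a')+0=1+0=1
L[5]='$': occ=0, LF[5]=C('$')+0=0+0=0
L[6]='g': occ=0, LF[6]=C('g')+0=7+0=7
L[7]='a': occ=1, LF[7]=C('a')+1=1+1=2

Answer: 6 5 3 4 1 0 7 2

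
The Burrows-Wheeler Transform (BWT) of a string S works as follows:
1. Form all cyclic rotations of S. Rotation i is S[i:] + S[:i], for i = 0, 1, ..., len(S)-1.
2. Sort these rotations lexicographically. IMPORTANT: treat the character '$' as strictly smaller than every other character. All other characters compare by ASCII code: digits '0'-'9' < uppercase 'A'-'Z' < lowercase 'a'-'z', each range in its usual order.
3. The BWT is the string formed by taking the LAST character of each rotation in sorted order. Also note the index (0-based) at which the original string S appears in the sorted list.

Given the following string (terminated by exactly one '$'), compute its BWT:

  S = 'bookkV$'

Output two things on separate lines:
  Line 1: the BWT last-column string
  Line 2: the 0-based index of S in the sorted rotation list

Answer: Vk$koob
2

Derivation:
All 7 rotations (rotation i = S[i:]+S[:i]):
  rot[0] = bookkV$
  rot[1] = ookkV$b
  rot[2] = okkV$bo
  rot[3] = kkV$boo
  rot[4] = kV$book
  rot[5] = V$bookk
  rot[6] = $bookkV
Sorted (with $ < everything):
  sorted[0] = $bookkV  (last char: 'V')
  sorted[1] = V$bookk  (last char: 'k')
  sorted[2] = bookkV$  (last char: '$')
  sorted[3] = kV$book  (last char: 'k')
  sorted[4] = kkV$boo  (last char: 'o')
  sorted[5] = okkV$bo  (last char: 'o')
  sorted[6] = ookkV$b  (last char: 'b')
Last column: Vk$koob
Original string S is at sorted index 2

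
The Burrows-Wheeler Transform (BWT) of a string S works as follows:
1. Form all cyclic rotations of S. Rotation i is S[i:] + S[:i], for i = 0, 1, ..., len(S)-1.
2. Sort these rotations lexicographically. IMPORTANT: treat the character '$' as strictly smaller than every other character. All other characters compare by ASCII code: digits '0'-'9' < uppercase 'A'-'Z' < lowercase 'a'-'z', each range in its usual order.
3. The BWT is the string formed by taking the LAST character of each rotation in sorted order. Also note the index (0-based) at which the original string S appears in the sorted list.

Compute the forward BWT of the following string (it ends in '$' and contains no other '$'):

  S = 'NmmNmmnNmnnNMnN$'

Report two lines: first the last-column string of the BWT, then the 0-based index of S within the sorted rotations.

All 16 rotations (rotation i = S[i:]+S[:i]):
  rot[0] = NmmNmmnNmnnNMnN$
  rot[1] = mmNmmnNmnnNMnN$N
  rot[2] = mNmmnNmnnNMnN$Nm
  rot[3] = NmmnNmnnNMnN$Nmm
  rot[4] = mmnNmnnNMnN$NmmN
  rot[5] = mnNmnnNMnN$NmmNm
  rot[6] = nNmnnNMnN$NmmNmm
  rot[7] = NmnnNMnN$NmmNmmn
  rot[8] = mnnNMnN$NmmNmmnN
  rot[9] = nnNMnN$NmmNmmnNm
  rot[10] = nNMnN$NmmNmmnNmn
  rot[11] = NMnN$NmmNmmnNmnn
  rot[12] = MnN$NmmNmmnNmnnN
  rot[13] = nN$NmmNmmnNmnnNM
  rot[14] = N$NmmNmmnNmnnNMn
  rot[15] = $NmmNmmnNmnnNMnN
Sorted (with $ < everything):
  sorted[0] = $NmmNmmnNmnnNMnN  (last char: 'N')
  sorted[1] = MnN$NmmNmmnNmnnN  (last char: 'N')
  sorted[2] = N$NmmNmmnNmnnNMn  (last char: 'n')
  sorted[3] = NMnN$NmmNmmnNmnn  (last char: 'n')
  sorted[4] = NmmNmmnNmnnNMnN$  (last char: '$')
  sorted[5] = NmmnNmnnNMnN$Nmm  (last char: 'm')
  sorted[6] = NmnnNMnN$NmmNmmn  (last char: 'n')
  sorted[7] = mNmmnNmnnNMnN$Nm  (last char: 'm')
  sorted[8] = mmNmmnNmnnNMnN$N  (last char: 'N')
  sorted[9] = mmnNmnnNMnN$NmmN  (last char: 'N')
  sorted[10] = mnNmnnNMnN$NmmNm  (last char: 'm')
  sorted[11] = mnnNMnN$NmmNmmnN  (last char: 'N')
  sorted[12] = nN$NmmNmmnNmnnNM  (last char: 'M')
  sorted[13] = nNMnN$NmmNmmnNmn  (last char: 'n')
  sorted[14] = nNmnnNMnN$NmmNmm  (last char: 'm')
  sorted[15] = nnNMnN$NmmNmmnNm  (last char: 'm')
Last column: NNnn$mnmNNmNMnmm
Original string S is at sorted index 4

Answer: NNnn$mnmNNmNMnmm
4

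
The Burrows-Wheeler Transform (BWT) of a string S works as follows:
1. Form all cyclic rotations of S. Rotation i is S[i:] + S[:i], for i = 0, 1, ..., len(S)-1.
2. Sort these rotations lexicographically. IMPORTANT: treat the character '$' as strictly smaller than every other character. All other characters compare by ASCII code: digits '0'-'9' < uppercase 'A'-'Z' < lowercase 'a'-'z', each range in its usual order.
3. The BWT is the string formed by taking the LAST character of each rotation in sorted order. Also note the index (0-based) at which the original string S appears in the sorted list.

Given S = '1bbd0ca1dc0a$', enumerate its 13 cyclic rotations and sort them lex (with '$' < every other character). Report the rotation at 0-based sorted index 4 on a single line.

All 13 rotations (rotation i = S[i:]+S[:i]):
  rot[0] = 1bbd0ca1dc0a$
  rot[1] = bbd0ca1dc0a$1
  rot[2] = bd0ca1dc0a$1b
  rot[3] = d0ca1dc0a$1bb
  rot[4] = 0ca1dc0a$1bbd
  rot[5] = ca1dc0a$1bbd0
  rot[6] = a1dc0a$1bbd0c
  rot[7] = 1dc0a$1bbd0ca
  rot[8] = dc0a$1bbd0ca1
  rot[9] = c0a$1bbd0ca1d
  rot[10] = 0a$1bbd0ca1dc
  rot[11] = a$1bbd0ca1dc0
  rot[12] = $1bbd0ca1dc0a
Sorted (with $ < everything):
  sorted[0] = $1bbd0ca1dc0a
  sorted[1] = 0a$1bbd0ca1dc
  sorted[2] = 0ca1dc0a$1bbd
  sorted[3] = 1bbd0ca1dc0a$
  sorted[4] = 1dc0a$1bbd0ca
  sorted[5] = a$1bbd0ca1dc0
  sorted[6] = a1dc0a$1bbd0c
  sorted[7] = bbd0ca1dc0a$1
  sorted[8] = bd0ca1dc0a$1b
  sorted[9] = c0a$1bbd0ca1d
  sorted[10] = ca1dc0a$1bbd0
  sorted[11] = d0ca1dc0a$1bb
  sorted[12] = dc0a$1bbd0ca1
sorted[4] = 1dc0a$1bbd0ca

Answer: 1dc0a$1bbd0ca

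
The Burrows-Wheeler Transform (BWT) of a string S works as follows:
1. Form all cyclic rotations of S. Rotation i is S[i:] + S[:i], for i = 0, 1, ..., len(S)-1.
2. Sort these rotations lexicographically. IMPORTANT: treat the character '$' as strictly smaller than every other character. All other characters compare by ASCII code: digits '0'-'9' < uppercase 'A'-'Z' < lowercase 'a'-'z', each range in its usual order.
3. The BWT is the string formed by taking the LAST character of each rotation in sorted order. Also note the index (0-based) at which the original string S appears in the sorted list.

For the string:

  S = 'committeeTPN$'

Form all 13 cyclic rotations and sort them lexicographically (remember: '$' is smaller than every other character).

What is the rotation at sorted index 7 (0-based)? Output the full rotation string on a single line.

Answer: itteeTPN$comm

Derivation:
All 13 rotations (rotation i = S[i:]+S[:i]):
  rot[0] = committeeTPN$
  rot[1] = ommitteeTPN$c
  rot[2] = mmitteeTPN$co
  rot[3] = mitteeTPN$com
  rot[4] = itteeTPN$comm
  rot[5] = tteeTPN$commi
  rot[6] = teeTPN$commit
  rot[7] = eeTPN$committ
  rot[8] = eTPN$committe
  rot[9] = TPN$committee
  rot[10] = PN$committeeT
  rot[11] = N$committeeTP
  rot[12] = $committeeTPN
Sorted (with $ < everything):
  sorted[0] = $committeeTPN
  sorted[1] = N$committeeTP
  sorted[2] = PN$committeeT
  sorted[3] = TPN$committee
  sorted[4] = committeeTPN$
  sorted[5] = eTPN$committe
  sorted[6] = eeTPN$committ
  sorted[7] = itteeTPN$comm
  sorted[8] = mitteeTPN$com
  sorted[9] = mmitteeTPN$co
  sorted[10] = ommitteeTPN$c
  sorted[11] = teeTPN$commit
  sorted[12] = tteeTPN$commi
sorted[7] = itteeTPN$comm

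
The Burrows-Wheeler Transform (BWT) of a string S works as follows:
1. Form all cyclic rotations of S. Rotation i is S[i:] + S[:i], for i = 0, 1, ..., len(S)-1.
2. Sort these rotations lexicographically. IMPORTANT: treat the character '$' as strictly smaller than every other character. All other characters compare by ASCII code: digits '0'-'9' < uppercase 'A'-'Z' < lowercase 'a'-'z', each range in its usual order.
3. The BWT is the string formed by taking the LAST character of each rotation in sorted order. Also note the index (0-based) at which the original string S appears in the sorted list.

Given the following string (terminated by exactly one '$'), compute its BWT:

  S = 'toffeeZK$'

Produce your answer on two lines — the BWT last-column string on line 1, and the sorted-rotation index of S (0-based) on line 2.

All 9 rotations (rotation i = S[i:]+S[:i]):
  rot[0] = toffeeZK$
  rot[1] = offeeZK$t
  rot[2] = ffeeZK$to
  rot[3] = feeZK$tof
  rot[4] = eeZK$toff
  rot[5] = eZK$toffe
  rot[6] = ZK$toffee
  rot[7] = K$toffeeZ
  rot[8] = $toffeeZK
Sorted (with $ < everything):
  sorted[0] = $toffeeZK  (last char: 'K')
  sorted[1] = K$toffeeZ  (last char: 'Z')
  sorted[2] = ZK$toffee  (last char: 'e')
  sorted[3] = eZK$toffe  (last char: 'e')
  sorted[4] = eeZK$toff  (last char: 'f')
  sorted[5] = feeZK$tof  (last char: 'f')
  sorted[6] = ffeeZK$to  (last char: 'o')
  sorted[7] = offeeZK$t  (last char: 't')
  sorted[8] = toffeeZK$  (last char: '$')
Last column: KZeeffot$
Original string S is at sorted index 8

Answer: KZeeffot$
8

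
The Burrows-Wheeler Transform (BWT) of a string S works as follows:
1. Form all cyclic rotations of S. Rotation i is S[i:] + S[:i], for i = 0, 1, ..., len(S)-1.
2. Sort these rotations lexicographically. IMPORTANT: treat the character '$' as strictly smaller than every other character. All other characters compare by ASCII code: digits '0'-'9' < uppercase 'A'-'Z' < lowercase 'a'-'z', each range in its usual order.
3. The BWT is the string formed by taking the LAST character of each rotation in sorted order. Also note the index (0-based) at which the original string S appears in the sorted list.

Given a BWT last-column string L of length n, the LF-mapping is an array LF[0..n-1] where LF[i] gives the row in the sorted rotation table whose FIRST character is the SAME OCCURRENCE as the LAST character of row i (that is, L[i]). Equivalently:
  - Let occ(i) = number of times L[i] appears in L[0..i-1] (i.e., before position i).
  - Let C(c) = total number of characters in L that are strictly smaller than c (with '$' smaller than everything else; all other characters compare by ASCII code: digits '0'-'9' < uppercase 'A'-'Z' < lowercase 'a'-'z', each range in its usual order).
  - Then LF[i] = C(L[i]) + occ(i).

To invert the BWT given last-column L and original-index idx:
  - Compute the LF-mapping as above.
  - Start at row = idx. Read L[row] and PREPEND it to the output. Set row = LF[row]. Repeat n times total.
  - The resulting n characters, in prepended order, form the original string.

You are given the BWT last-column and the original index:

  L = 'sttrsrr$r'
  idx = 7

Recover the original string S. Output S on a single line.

LF mapping: 5 7 8 1 6 2 3 0 4
Walk LF starting at row 7, prepending L[row]:
  step 1: row=7, L[7]='$', prepend. Next row=LF[7]=0
  step 2: row=0, L[0]='s', prepend. Next row=LF[0]=5
  step 3: row=5, L[5]='r', prepend. Next row=LF[5]=2
  step 4: row=2, L[2]='t', prepend. Next row=LF[2]=8
  step 5: row=8, L[8]='r', prepend. Next row=LF[8]=4
  step 6: row=4, L[4]='s', prepend. Next row=LF[4]=6
  step 7: row=6, L[6]='r', prepend. Next row=LF[6]=3
  step 8: row=3, L[3]='r', prepend. Next row=LF[3]=1
  step 9: row=1, L[1]='t', prepend. Next row=LF[1]=7
Reversed output: trrsrtrs$

Answer: trrsrtrs$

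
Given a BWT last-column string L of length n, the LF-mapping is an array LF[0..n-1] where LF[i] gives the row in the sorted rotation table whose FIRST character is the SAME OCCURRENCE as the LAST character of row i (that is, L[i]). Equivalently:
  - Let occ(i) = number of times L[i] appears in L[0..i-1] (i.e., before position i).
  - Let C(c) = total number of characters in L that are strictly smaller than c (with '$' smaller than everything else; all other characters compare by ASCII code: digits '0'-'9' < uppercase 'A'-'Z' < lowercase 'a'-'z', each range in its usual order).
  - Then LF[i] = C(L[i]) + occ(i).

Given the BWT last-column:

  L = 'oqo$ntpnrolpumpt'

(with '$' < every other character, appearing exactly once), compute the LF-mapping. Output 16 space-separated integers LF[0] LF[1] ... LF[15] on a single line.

Char counts: '$':1, 'l':1, 'm':1, 'n':2, 'o':3, 'p':3, 'q':1, 'r':1, 't':2, 'u':1
C (first-col start): C('$')=0, C('l')=1, C('m')=2, C('n')=3, C('o')=5, C('p')=8, C('q')=11, C('r')=12, C('t')=13, C('u')=15
L[0]='o': occ=0, LF[0]=C('o')+0=5+0=5
L[1]='q': occ=0, LF[1]=C('q')+0=11+0=11
L[2]='o': occ=1, LF[2]=C('o')+1=5+1=6
L[3]='$': occ=0, LF[3]=C('$')+0=0+0=0
L[4]='n': occ=0, LF[4]=C('n')+0=3+0=3
L[5]='t': occ=0, LF[5]=C('t')+0=13+0=13
L[6]='p': occ=0, LF[6]=C('p')+0=8+0=8
L[7]='n': occ=1, LF[7]=C('n')+1=3+1=4
L[8]='r': occ=0, LF[8]=C('r')+0=12+0=12
L[9]='o': occ=2, LF[9]=C('o')+2=5+2=7
L[10]='l': occ=0, LF[10]=C('l')+0=1+0=1
L[11]='p': occ=1, LF[11]=C('p')+1=8+1=9
L[12]='u': occ=0, LF[12]=C('u')+0=15+0=15
L[13]='m': occ=0, LF[13]=C('m')+0=2+0=2
L[14]='p': occ=2, LF[14]=C('p')+2=8+2=10
L[15]='t': occ=1, LF[15]=C('t')+1=13+1=14

Answer: 5 11 6 0 3 13 8 4 12 7 1 9 15 2 10 14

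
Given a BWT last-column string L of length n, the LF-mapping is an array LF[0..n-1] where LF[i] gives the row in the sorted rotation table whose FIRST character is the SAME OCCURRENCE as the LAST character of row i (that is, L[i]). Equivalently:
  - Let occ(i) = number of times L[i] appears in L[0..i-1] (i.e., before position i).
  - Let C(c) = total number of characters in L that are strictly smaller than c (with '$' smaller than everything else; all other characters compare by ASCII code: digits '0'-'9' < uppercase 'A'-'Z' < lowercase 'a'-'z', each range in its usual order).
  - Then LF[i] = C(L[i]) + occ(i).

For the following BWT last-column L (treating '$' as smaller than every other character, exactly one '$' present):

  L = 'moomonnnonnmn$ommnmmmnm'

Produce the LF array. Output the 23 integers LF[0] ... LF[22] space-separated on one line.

Answer: 1 18 19 2 20 10 11 12 21 13 14 3 15 0 22 4 5 16 6 7 8 17 9

Derivation:
Char counts: '$':1, 'm':9, 'n':8, 'o':5
C (first-col start): C('$')=0, C('m')=1, C('n')=10, C('o')=18
L[0]='m': occ=0, LF[0]=C('m')+0=1+0=1
L[1]='o': occ=0, LF[1]=C('o')+0=18+0=18
L[2]='o': occ=1, LF[2]=C('o')+1=18+1=19
L[3]='m': occ=1, LF[3]=C('m')+1=1+1=2
L[4]='o': occ=2, LF[4]=C('o')+2=18+2=20
L[5]='n': occ=0, LF[5]=C('n')+0=10+0=10
L[6]='n': occ=1, LF[6]=C('n')+1=10+1=11
L[7]='n': occ=2, LF[7]=C('n')+2=10+2=12
L[8]='o': occ=3, LF[8]=C('o')+3=18+3=21
L[9]='n': occ=3, LF[9]=C('n')+3=10+3=13
L[10]='n': occ=4, LF[10]=C('n')+4=10+4=14
L[11]='m': occ=2, LF[11]=C('m')+2=1+2=3
L[12]='n': occ=5, LF[12]=C('n')+5=10+5=15
L[13]='$': occ=0, LF[13]=C('$')+0=0+0=0
L[14]='o': occ=4, LF[14]=C('o')+4=18+4=22
L[15]='m': occ=3, LF[15]=C('m')+3=1+3=4
L[16]='m': occ=4, LF[16]=C('m')+4=1+4=5
L[17]='n': occ=6, LF[17]=C('n')+6=10+6=16
L[18]='m': occ=5, LF[18]=C('m')+5=1+5=6
L[19]='m': occ=6, LF[19]=C('m')+6=1+6=7
L[20]='m': occ=7, LF[20]=C('m')+7=1+7=8
L[21]='n': occ=7, LF[21]=C('n')+7=10+7=17
L[22]='m': occ=8, LF[22]=C('m')+8=1+8=9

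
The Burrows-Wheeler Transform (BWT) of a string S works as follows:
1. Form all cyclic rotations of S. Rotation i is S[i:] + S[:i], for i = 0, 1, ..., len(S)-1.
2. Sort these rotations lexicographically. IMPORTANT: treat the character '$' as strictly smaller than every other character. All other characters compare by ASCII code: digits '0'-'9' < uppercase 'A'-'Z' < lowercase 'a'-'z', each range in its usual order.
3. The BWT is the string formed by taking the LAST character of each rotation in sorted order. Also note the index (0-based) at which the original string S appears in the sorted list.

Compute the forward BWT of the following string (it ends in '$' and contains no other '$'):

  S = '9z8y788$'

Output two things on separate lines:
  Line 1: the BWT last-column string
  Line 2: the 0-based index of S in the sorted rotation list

Answer: 8y87z$89
5

Derivation:
All 8 rotations (rotation i = S[i:]+S[:i]):
  rot[0] = 9z8y788$
  rot[1] = z8y788$9
  rot[2] = 8y788$9z
  rot[3] = y788$9z8
  rot[4] = 788$9z8y
  rot[5] = 88$9z8y7
  rot[6] = 8$9z8y78
  rot[7] = $9z8y788
Sorted (with $ < everything):
  sorted[0] = $9z8y788  (last char: '8')
  sorted[1] = 788$9z8y  (last char: 'y')
  sorted[2] = 8$9z8y78  (last char: '8')
  sorted[3] = 88$9z8y7  (last char: '7')
  sorted[4] = 8y788$9z  (last char: 'z')
  sorted[5] = 9z8y788$  (last char: '$')
  sorted[6] = y788$9z8  (last char: '8')
  sorted[7] = z8y788$9  (last char: '9')
Last column: 8y87z$89
Original string S is at sorted index 5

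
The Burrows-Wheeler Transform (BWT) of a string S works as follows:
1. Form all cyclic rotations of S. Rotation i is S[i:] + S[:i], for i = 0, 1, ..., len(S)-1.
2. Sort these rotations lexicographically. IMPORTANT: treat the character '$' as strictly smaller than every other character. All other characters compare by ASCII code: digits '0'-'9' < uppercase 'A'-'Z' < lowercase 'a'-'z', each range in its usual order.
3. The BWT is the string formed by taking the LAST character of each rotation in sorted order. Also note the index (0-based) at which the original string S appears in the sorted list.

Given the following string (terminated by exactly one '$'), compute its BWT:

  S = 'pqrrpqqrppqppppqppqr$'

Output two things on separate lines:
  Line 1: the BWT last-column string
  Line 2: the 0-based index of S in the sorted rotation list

Answer: rqprpqpprp$ppppqpqqrq
10

Derivation:
All 21 rotations (rotation i = S[i:]+S[:i]):
  rot[0] = pqrrpqqrppqppppqppqr$
  rot[1] = qrrpqqrppqppppqppqr$p
  rot[2] = rrpqqrppqppppqppqr$pq
  rot[3] = rpqqrppqppppqppqr$pqr
  rot[4] = pqqrppqppppqppqr$pqrr
  rot[5] = qqrppqppppqppqr$pqrrp
  rot[6] = qrppqppppqppqr$pqrrpq
  rot[7] = rppqppppqppqr$pqrrpqq
  rot[8] = ppqppppqppqr$pqrrpqqr
  rot[9] = pqppppqppqr$pqrrpqqrp
  rot[10] = qppppqppqr$pqrrpqqrpp
  rot[11] = ppppqppqr$pqrrpqqrppq
  rot[12] = pppqppqr$pqrrpqqrppqp
  rot[13] = ppqppqr$pqrrpqqrppqpp
  rot[14] = pqppqr$pqrrpqqrppqppp
  rot[15] = qppqr$pqrrpqqrppqpppp
  rot[16] = ppqr$pqrrpqqrppqppppq
  rot[17] = pqr$pqrrpqqrppqppppqp
  rot[18] = qr$pqrrpqqrppqppppqpp
  rot[19] = r$pqrrpqqrppqppppqppq
  rot[20] = $pqrrpqqrppqppppqppqr
Sorted (with $ < everything):
  sorted[0] = $pqrrpqqrppqppppqppqr  (last char: 'r')
  sorted[1] = ppppqppqr$pqrrpqqrppq  (last char: 'q')
  sorted[2] = pppqppqr$pqrrpqqrppqp  (last char: 'p')
  sorted[3] = ppqppppqppqr$pqrrpqqr  (last char: 'r')
  sorted[4] = ppqppqr$pqrrpqqrppqpp  (last char: 'p')
  sorted[5] = ppqr$pqrrpqqrppqppppq  (last char: 'q')
  sorted[6] = pqppppqppqr$pqrrpqqrp  (last char: 'p')
  sorted[7] = pqppqr$pqrrpqqrppqppp  (last char: 'p')
  sorted[8] = pqqrppqppppqppqr$pqrr  (last char: 'r')
  sorted[9] = pqr$pqrrpqqrppqppppqp  (last char: 'p')
  sorted[10] = pqrrpqqrppqppppqppqr$  (last char: '$')
  sorted[11] = qppppqppqr$pqrrpqqrpp  (last char: 'p')
  sorted[12] = qppqr$pqrrpqqrppqpppp  (last char: 'p')
  sorted[13] = qqrppqppppqppqr$pqrrp  (last char: 'p')
  sorted[14] = qr$pqrrpqqrppqppppqpp  (last char: 'p')
  sorted[15] = qrppqppppqppqr$pqrrpq  (last char: 'q')
  sorted[16] = qrrpqqrppqppppqppqr$p  (last char: 'p')
  sorted[17] = r$pqrrpqqrppqppppqppq  (last char: 'q')
  sorted[18] = rppqppppqppqr$pqrrpqq  (last char: 'q')
  sorted[19] = rpqqrppqppppqppqr$pqr  (last char: 'r')
  sorted[20] = rrpqqrppqppppqppqr$pq  (last char: 'q')
Last column: rqprpqpprp$ppppqpqqrq
Original string S is at sorted index 10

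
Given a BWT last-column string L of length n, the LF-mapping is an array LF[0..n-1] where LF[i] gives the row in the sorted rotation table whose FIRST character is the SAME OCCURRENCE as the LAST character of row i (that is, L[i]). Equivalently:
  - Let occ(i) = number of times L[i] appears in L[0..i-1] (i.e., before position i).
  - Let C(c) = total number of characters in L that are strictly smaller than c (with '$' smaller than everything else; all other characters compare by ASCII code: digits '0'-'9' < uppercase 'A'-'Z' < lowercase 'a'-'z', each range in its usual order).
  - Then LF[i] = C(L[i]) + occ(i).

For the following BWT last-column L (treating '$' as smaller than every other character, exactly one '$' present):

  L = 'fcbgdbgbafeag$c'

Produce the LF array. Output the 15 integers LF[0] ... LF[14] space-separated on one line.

Answer: 10 6 3 12 8 4 13 5 1 11 9 2 14 0 7

Derivation:
Char counts: '$':1, 'a':2, 'b':3, 'c':2, 'd':1, 'e':1, 'f':2, 'g':3
C (first-col start): C('$')=0, C('a')=1, C('b')=3, C('c')=6, C('d')=8, C('e')=9, C('f')=10, C('g')=12
L[0]='f': occ=0, LF[0]=C('f')+0=10+0=10
L[1]='c': occ=0, LF[1]=C('c')+0=6+0=6
L[2]='b': occ=0, LF[2]=C('b')+0=3+0=3
L[3]='g': occ=0, LF[3]=C('g')+0=12+0=12
L[4]='d': occ=0, LF[4]=C('d')+0=8+0=8
L[5]='b': occ=1, LF[5]=C('b')+1=3+1=4
L[6]='g': occ=1, LF[6]=C('g')+1=12+1=13
L[7]='b': occ=2, LF[7]=C('b')+2=3+2=5
L[8]='a': occ=0, LF[8]=C('a')+0=1+0=1
L[9]='f': occ=1, LF[9]=C('f')+1=10+1=11
L[10]='e': occ=0, LF[10]=C('e')+0=9+0=9
L[11]='a': occ=1, LF[11]=C('a')+1=1+1=2
L[12]='g': occ=2, LF[12]=C('g')+2=12+2=14
L[13]='$': occ=0, LF[13]=C('$')+0=0+0=0
L[14]='c': occ=1, LF[14]=C('c')+1=6+1=7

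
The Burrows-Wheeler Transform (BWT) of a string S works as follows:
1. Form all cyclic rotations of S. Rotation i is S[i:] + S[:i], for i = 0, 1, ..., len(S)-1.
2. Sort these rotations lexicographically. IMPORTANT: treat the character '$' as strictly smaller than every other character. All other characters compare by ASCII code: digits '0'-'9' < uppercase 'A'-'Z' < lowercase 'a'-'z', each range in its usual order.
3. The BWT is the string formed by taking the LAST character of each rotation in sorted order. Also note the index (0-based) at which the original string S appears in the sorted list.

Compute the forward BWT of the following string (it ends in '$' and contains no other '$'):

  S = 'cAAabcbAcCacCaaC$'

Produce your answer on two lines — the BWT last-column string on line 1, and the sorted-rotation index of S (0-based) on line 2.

All 17 rotations (rotation i = S[i:]+S[:i]):
  rot[0] = cAAabcbAcCacCaaC$
  rot[1] = AAabcbAcCacCaaC$c
  rot[2] = AabcbAcCacCaaC$cA
  rot[3] = abcbAcCacCaaC$cAA
  rot[4] = bcbAcCacCaaC$cAAa
  rot[5] = cbAcCacCaaC$cAAab
  rot[6] = bAcCacCaaC$cAAabc
  rot[7] = AcCacCaaC$cAAabcb
  rot[8] = cCacCaaC$cAAabcbA
  rot[9] = CacCaaC$cAAabcbAc
  rot[10] = acCaaC$cAAabcbAcC
  rot[11] = cCaaC$cAAabcbAcCa
  rot[12] = CaaC$cAAabcbAcCac
  rot[13] = aaC$cAAabcbAcCacC
  rot[14] = aC$cAAabcbAcCacCa
  rot[15] = C$cAAabcbAcCacCaa
  rot[16] = $cAAabcbAcCacCaaC
Sorted (with $ < everything):
  sorted[0] = $cAAabcbAcCacCaaC  (last char: 'C')
  sorted[1] = AAabcbAcCacCaaC$c  (last char: 'c')
  sorted[2] = AabcbAcCacCaaC$cA  (last char: 'A')
  sorted[3] = AcCacCaaC$cAAabcb  (last char: 'b')
  sorted[4] = C$cAAabcbAcCacCaa  (last char: 'a')
  sorted[5] = CaaC$cAAabcbAcCac  (last char: 'c')
  sorted[6] = CacCaaC$cAAabcbAc  (last char: 'c')
  sorted[7] = aC$cAAabcbAcCacCa  (last char: 'a')
  sorted[8] = aaC$cAAabcbAcCacC  (last char: 'C')
  sorted[9] = abcbAcCacCaaC$cAA  (last char: 'A')
  sorted[10] = acCaaC$cAAabcbAcC  (last char: 'C')
  sorted[11] = bAcCacCaaC$cAAabc  (last char: 'c')
  sorted[12] = bcbAcCacCaaC$cAAa  (last char: 'a')
  sorted[13] = cAAabcbAcCacCaaC$  (last char: '$')
  sorted[14] = cCaaC$cAAabcbAcCa  (last char: 'a')
  sorted[15] = cCacCaaC$cAAabcbA  (last char: 'A')
  sorted[16] = cbAcCacCaaC$cAAab  (last char: 'b')
Last column: CcAbaccaCACca$aAb
Original string S is at sorted index 13

Answer: CcAbaccaCACca$aAb
13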